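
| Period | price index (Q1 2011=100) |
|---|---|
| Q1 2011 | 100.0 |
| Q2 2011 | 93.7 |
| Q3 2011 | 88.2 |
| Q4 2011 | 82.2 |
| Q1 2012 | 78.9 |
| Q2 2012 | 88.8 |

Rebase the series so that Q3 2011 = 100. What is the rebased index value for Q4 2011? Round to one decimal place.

Rebased(Q4 2011) = 82.2 / 88.2 × 100 = 93.1973

93.2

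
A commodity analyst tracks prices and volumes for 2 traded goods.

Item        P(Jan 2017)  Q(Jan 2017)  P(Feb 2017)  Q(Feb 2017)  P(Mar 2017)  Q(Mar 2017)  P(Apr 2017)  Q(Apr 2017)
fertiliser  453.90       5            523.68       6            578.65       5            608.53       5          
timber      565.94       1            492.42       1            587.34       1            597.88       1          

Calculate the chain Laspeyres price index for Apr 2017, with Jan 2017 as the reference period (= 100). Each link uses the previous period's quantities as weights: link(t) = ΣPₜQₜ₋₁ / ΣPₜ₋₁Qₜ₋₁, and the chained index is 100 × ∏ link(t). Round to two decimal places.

Link Jan 2017→Feb 2017:
ΣP(Feb 2017)Q(Jan 2017) = 523.68×5 + 492.42×1 = 2618.4 + 492.42 = 3110.82
ΣP(Jan 2017)Q(Jan 2017) = 453.90×5 + 565.94×1 = 2269.5 + 565.94 = 2835.44
link = 3110.82/2835.44 = 1.097121
Link Feb 2017→Mar 2017:
ΣP(Mar 2017)Q(Feb 2017) = 578.65×6 + 587.34×1 = 3471.9 + 587.34 = 4059.24
ΣP(Feb 2017)Q(Feb 2017) = 523.68×6 + 492.42×1 = 3142.08 + 492.42 = 3634.5
link = 4059.24/3634.5 = 1.116863
Link Mar 2017→Apr 2017:
ΣP(Apr 2017)Q(Mar 2017) = 608.53×5 + 597.88×1 = 3042.65 + 597.88 = 3640.53
ΣP(Mar 2017)Q(Mar 2017) = 578.65×5 + 587.34×1 = 2893.25 + 587.34 = 3480.59
link = 3640.53/3480.59 = 1.045952
Chained index = 100 × 1.097121 × 1.116863 × 1.045952 = 128.1641

128.16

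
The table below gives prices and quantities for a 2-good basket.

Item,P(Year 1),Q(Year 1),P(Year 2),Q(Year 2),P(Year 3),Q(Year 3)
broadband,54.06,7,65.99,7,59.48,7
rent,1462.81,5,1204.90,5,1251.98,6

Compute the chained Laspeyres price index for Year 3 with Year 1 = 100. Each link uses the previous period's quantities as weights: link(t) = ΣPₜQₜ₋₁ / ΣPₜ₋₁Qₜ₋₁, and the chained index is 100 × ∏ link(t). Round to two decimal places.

86.79

Link Year 1→Year 2:
ΣP(Year 2)Q(Year 1) = 65.99×7 + 1204.90×5 = 461.93 + 6024.5 = 6486.43
ΣP(Year 1)Q(Year 1) = 54.06×7 + 1462.81×5 = 378.42 + 7314.05 = 7692.47
link = 6486.43/7692.47 = 0.843218
Link Year 2→Year 3:
ΣP(Year 3)Q(Year 2) = 59.48×7 + 1251.98×5 = 416.36 + 6259.9 = 6676.26
ΣP(Year 2)Q(Year 2) = 65.99×7 + 1204.90×5 = 461.93 + 6024.5 = 6486.43
link = 6676.26/6486.43 = 1.029266
Chained index = 100 × 0.843218 × 1.029266 = 86.7895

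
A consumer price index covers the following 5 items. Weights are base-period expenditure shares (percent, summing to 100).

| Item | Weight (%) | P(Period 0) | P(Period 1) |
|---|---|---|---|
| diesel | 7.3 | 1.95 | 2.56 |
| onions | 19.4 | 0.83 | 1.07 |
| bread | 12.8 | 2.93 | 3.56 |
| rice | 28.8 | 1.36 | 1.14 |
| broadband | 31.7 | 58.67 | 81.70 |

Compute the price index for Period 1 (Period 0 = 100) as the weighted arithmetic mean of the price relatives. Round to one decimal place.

diesel: 7.3 × (2.56/1.95) = 7.3 × 1.312821 = 9.5836
onions: 19.4 × (1.07/0.83) = 19.4 × 1.289157 = 25.0096
bread: 12.8 × (3.56/2.93) = 12.8 × 1.215017 = 15.5522
rice: 28.8 × (1.14/1.36) = 28.8 × 0.838235 = 24.1412
broadband: 31.7 × (81.70/58.67) = 31.7 × 1.392535 = 44.1433
Index = Σ wᵢ·(p₁ᵢ/p₀ᵢ) = 9.5836 + 25.0096 + 15.5522 + 24.1412 + 44.1433 = 118.4300

118.4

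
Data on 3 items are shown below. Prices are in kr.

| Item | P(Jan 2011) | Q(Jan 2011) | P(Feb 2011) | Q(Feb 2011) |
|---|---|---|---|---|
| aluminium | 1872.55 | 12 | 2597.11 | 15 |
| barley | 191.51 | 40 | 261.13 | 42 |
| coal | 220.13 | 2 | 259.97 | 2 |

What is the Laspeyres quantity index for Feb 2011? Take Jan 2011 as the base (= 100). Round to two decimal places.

119.63

Laspeyres quantity index uses base-period prices as weights.
ΣP(Jan 2011)·Q(Feb 2011) = 1872.55×15 + 191.51×42 + 220.13×2 = 28088.25 + 8043.42 + 440.26 = 36571.93
ΣP(Jan 2011)·Q(Jan 2011) = 1872.55×12 + 191.51×40 + 220.13×2 = 22470.6 + 7660.4 + 440.26 = 30571.26
Index = 36571.93 / 30571.26 × 100 = 119.6285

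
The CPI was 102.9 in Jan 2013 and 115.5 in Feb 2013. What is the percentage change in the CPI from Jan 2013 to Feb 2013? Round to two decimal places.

12.24%

Change = (115.5 − 102.9) / 102.9 × 100
       = 12.6 / 102.9 × 100 = 12.2449%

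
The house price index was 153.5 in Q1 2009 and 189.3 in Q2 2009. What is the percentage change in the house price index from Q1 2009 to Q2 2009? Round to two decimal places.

Change = (189.3 − 153.5) / 153.5 × 100
       = 35.8 / 153.5 × 100 = 23.3225%

23.32%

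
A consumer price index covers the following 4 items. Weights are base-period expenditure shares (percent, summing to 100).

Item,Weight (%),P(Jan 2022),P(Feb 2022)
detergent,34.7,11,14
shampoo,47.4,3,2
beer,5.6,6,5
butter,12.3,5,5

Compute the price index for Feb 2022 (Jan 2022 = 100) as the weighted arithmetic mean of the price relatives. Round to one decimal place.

92.7

detergent: 34.7 × (14/11) = 34.7 × 1.272727 = 44.1636
shampoo: 47.4 × (2/3) = 47.4 × 0.666667 = 31.6000
beer: 5.6 × (5/6) = 5.6 × 0.833333 = 4.6667
butter: 12.3 × (5/5) = 12.3 × 1.000000 = 12.3000
Index = Σ wᵢ·(p₁ᵢ/p₀ᵢ) = 44.1636 + 31.6000 + 4.6667 + 12.3000 = 92.7303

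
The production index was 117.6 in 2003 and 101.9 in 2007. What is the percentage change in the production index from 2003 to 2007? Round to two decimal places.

-13.35%

Change = (101.9 − 117.6) / 117.6 × 100
       = -15.7 / 117.6 × 100 = -13.3503%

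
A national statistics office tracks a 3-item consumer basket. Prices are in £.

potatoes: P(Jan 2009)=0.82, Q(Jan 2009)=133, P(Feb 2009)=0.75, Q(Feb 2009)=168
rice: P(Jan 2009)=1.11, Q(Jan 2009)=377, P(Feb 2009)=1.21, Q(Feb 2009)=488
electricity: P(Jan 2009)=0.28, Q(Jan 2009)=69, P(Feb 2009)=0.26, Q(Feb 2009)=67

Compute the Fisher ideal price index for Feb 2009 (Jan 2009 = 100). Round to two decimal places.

Laspeyres component (base-period weights):
ΣP(Feb 2009)Q(Jan 2009) = 0.75×133 + 1.21×377 + 0.26×69 = 99.75 + 456.17 + 17.94 = 573.86
ΣP(Jan 2009)Q(Jan 2009) = 0.82×133 + 1.11×377 + 0.28×69 = 109.06 + 418.47 + 19.32 = 546.85
L = 573.86 / 546.85 × 100 = 104.9392
Paasche component (current-period weights):
ΣP(Feb 2009)Q(Feb 2009) = 0.75×168 + 1.21×488 + 0.26×67 = 126 + 590.48 + 17.42 = 733.9
ΣP(Jan 2009)Q(Feb 2009) = 0.82×168 + 1.11×488 + 0.28×67 = 137.76 + 541.68 + 18.76 = 698.2
P = 733.9 / 698.2 × 100 = 105.1131
Fisher = √(L × P) = √(104.9392 × 105.1131) = 105.0261

105.03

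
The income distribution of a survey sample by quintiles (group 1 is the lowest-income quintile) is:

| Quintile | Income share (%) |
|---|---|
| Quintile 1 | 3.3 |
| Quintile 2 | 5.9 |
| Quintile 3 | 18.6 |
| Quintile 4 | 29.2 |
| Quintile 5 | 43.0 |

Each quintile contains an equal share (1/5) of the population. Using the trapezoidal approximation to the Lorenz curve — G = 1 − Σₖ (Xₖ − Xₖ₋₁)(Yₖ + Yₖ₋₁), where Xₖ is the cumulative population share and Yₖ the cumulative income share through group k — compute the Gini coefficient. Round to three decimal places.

Cumulative income shares Yₖ: 0.0330, 0.0920, 0.2780, 0.5700, 1.0000
Σ (Xₖ−Xₖ₋₁)(Yₖ+Yₖ₋₁) = (1/5)(0.0330+0.0000) + (1/5)(0.0920+0.0330) + (1/5)(0.2780+0.0920) + (1/5)(0.5700+0.2780) + (1/5)(1.0000+0.5700)
  = 0.0066 + 0.0250 + 0.0740 + 0.1696 + 0.3140 = 0.5892
G = 1 − 0.5892 = 0.4108

0.411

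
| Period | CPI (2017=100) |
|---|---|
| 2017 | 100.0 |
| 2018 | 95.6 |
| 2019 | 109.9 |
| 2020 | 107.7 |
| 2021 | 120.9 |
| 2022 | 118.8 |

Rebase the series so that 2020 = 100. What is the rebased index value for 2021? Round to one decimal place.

112.3

Rebased(2021) = 120.9 / 107.7 × 100 = 112.2563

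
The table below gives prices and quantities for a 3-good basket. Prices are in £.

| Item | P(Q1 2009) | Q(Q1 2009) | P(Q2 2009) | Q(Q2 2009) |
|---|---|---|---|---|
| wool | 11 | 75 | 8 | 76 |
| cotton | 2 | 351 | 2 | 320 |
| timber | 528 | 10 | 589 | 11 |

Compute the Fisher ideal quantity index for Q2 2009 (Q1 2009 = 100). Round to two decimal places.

Laspeyres component (base-period weights):
ΣP(Q1 2009)Q(Q2 2009) = 11×76 + 2×320 + 528×11 = 836 + 640 + 5808 = 7284
ΣP(Q1 2009)Q(Q1 2009) = 11×75 + 2×351 + 528×10 = 825 + 702 + 5280 = 6807
L = 7284 / 6807 × 100 = 107.0075
Paasche component (current-period weights):
ΣP(Q2 2009)Q(Q2 2009) = 8×76 + 2×320 + 589×11 = 608 + 640 + 6479 = 7727
ΣP(Q2 2009)Q(Q1 2009) = 8×75 + 2×351 + 589×10 = 600 + 702 + 5890 = 7192
P = 7727 / 7192 × 100 = 107.4388
Fisher = √(L × P) = √(107.0075 × 107.4388) = 107.2229

107.22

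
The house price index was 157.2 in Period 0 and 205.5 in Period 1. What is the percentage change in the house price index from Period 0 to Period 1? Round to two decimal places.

30.73%

Change = (205.5 − 157.2) / 157.2 × 100
       = 48.3 / 157.2 × 100 = 30.7252%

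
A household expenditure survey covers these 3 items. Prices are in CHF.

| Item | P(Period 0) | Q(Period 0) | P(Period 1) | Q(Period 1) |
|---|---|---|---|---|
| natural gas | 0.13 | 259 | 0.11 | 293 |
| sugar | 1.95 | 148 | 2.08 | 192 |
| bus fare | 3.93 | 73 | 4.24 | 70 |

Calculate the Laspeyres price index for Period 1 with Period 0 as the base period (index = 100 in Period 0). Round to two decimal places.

106.02

Laspeyres price index uses base-period quantities as weights.
ΣP(Period 1)·Q(Period 0) = 0.11×259 + 2.08×148 + 4.24×73 = 28.49 + 307.84 + 309.52 = 645.85
ΣP(Period 0)·Q(Period 0) = 0.13×259 + 1.95×148 + 3.93×73 = 33.67 + 288.6 + 286.89 = 609.16
Index = 645.85 / 609.16 × 100 = 106.0230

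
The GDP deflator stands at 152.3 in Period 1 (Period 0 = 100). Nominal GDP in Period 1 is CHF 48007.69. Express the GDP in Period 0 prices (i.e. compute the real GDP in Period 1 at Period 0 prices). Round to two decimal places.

31521.79

Real = Nominal ÷ (Index/100) = 48007.69 ÷ (152.3/100)
     = 48007.69 ÷ 1.523 = 31521.7925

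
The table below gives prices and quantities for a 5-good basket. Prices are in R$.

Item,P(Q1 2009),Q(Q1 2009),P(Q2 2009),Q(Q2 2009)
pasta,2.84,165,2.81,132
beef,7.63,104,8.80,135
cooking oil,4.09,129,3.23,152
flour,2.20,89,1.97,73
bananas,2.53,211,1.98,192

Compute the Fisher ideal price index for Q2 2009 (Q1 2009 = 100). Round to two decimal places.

95.55

Laspeyres component (base-period weights):
ΣP(Q2 2009)Q(Q1 2009) = 2.81×165 + 8.80×104 + 3.23×129 + 1.97×89 + 1.98×211 = 463.65 + 915.2 + 416.67 + 175.33 + 417.78 = 2388.63
ΣP(Q1 2009)Q(Q1 2009) = 2.84×165 + 7.63×104 + 4.09×129 + 2.20×89 + 2.53×211 = 468.6 + 793.52 + 527.61 + 195.8 + 533.83 = 2519.36
L = 2388.63 / 2519.36 × 100 = 94.8110
Paasche component (current-period weights):
ΣP(Q2 2009)Q(Q2 2009) = 2.81×132 + 8.80×135 + 3.23×152 + 1.97×73 + 1.98×192 = 370.92 + 1188 + 490.96 + 143.81 + 380.16 = 2573.85
ΣP(Q1 2009)Q(Q2 2009) = 2.84×132 + 7.63×135 + 4.09×152 + 2.20×73 + 2.53×192 = 374.88 + 1030.05 + 621.68 + 160.6 + 485.76 = 2672.97
P = 2573.85 / 2672.97 × 100 = 96.2918
Fisher = √(L × P) = √(94.8110 × 96.2918) = 95.5485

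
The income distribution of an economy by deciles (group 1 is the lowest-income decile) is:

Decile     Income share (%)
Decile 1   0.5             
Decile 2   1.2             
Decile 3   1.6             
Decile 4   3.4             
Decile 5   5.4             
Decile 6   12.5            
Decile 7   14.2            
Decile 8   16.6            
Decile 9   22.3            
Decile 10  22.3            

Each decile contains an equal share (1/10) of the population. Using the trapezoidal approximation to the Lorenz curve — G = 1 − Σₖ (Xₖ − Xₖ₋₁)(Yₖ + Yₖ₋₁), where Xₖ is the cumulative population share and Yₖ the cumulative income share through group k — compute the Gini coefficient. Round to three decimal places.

Cumulative income shares Yₖ: 0.0050, 0.0170, 0.0330, 0.0670, 0.1210, 0.2460, 0.3880, 0.5540, 0.7770, 1.0000
Σ (Xₖ−Xₖ₋₁)(Yₖ+Yₖ₋₁) = (1/10)(0.0050+0.0000) + (1/10)(0.0170+0.0050) + (1/10)(0.0330+0.0170) + (1/10)(0.0670+0.0330) + (1/10)(0.1210+0.0670) + (1/10)(0.2460+0.1210) + (1/10)(0.3880+0.2460) + (1/10)(0.5540+0.3880) + (1/10)(0.7770+0.5540) + (1/10)(1.0000+0.7770)
  = 0.0005 + 0.0022 + 0.0050 + 0.0100 + 0.0188 + 0.0367 + 0.0634 + 0.0942 + 0.1331 + 0.1777 = 0.5416
G = 1 − 0.5416 = 0.4584

0.458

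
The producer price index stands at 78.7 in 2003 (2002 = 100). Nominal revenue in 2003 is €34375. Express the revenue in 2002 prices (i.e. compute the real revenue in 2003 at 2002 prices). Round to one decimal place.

Real = Nominal ÷ (Index/100) = 34375 ÷ (78.7/100)
     = 34375 ÷ 0.787 = 43678.5260

43678.5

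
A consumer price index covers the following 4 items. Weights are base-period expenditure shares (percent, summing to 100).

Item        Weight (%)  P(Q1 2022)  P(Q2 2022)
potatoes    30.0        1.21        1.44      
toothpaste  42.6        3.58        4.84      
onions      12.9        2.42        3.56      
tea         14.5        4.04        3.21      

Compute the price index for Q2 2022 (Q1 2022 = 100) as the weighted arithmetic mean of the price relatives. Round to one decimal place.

potatoes: 30.0 × (1.44/1.21) = 30.0 × 1.190083 = 35.7025
toothpaste: 42.6 × (4.84/3.58) = 42.6 × 1.351955 = 57.5933
onions: 12.9 × (3.56/2.42) = 12.9 × 1.471074 = 18.9769
tea: 14.5 × (3.21/4.04) = 14.5 × 0.794554 = 11.5210
Index = Σ wᵢ·(p₁ᵢ/p₀ᵢ) = 35.7025 + 57.5933 + 18.9769 + 11.5210 = 123.7937

123.8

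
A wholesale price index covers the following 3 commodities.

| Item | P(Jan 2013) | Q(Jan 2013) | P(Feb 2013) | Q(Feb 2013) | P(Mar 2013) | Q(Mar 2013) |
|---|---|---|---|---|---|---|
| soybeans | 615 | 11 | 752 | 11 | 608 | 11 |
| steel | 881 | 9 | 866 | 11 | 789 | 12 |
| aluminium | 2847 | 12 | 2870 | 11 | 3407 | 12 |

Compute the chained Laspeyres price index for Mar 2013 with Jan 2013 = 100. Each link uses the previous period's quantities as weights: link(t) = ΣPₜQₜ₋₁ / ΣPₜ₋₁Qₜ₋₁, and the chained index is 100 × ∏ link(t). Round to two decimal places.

Link Jan 2013→Feb 2013:
ΣP(Feb 2013)Q(Jan 2013) = 752×11 + 866×9 + 2870×12 = 8272 + 7794 + 34440 = 50506
ΣP(Jan 2013)Q(Jan 2013) = 615×11 + 881×9 + 2847×12 = 6765 + 7929 + 34164 = 48858
link = 50506/48858 = 1.033730
Link Feb 2013→Mar 2013:
ΣP(Mar 2013)Q(Feb 2013) = 608×11 + 789×11 + 3407×11 = 6688 + 8679 + 37477 = 52844
ΣP(Feb 2013)Q(Feb 2013) = 752×11 + 866×11 + 2870×11 = 8272 + 9526 + 31570 = 49368
link = 52844/49368 = 1.070410
Chained index = 100 × 1.033730 × 1.070410 = 110.6515

110.65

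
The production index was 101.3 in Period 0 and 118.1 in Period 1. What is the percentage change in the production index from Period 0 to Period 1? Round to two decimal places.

16.58%

Change = (118.1 − 101.3) / 101.3 × 100
       = 16.8 / 101.3 × 100 = 16.5844%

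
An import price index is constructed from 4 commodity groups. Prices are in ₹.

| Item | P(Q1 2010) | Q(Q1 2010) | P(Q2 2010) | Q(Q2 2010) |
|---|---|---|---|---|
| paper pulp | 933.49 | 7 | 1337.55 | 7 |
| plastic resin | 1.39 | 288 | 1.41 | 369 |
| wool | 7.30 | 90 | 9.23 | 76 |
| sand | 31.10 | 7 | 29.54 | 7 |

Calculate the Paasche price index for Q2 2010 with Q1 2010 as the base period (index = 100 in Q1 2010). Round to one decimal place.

Paasche price index uses current-period quantities as weights.
ΣP(Q2 2010)·Q(Q2 2010) = 1337.55×7 + 1.41×369 + 9.23×76 + 29.54×7 = 9362.85 + 520.29 + 701.48 + 206.78 = 10791.4
ΣP(Q1 2010)·Q(Q2 2010) = 933.49×7 + 1.39×369 + 7.30×76 + 31.10×7 = 6534.43 + 512.91 + 554.8 + 217.7 = 7819.84
Index = 10791.4 / 7819.84 × 100 = 138.0003

138.0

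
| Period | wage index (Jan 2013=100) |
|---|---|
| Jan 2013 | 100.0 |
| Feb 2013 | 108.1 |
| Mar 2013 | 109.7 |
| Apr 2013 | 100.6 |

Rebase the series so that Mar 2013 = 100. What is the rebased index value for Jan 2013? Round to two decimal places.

Rebased(Jan 2013) = 100.0 / 109.7 × 100 = 91.1577

91.16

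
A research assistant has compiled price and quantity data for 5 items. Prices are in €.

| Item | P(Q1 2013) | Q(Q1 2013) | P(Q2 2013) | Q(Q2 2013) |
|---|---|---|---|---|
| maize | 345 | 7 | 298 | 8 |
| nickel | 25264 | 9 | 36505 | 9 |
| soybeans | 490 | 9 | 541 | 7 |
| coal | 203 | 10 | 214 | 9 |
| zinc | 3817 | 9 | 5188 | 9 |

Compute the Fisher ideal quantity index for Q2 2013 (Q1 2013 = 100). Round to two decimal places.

Laspeyres component (base-period weights):
ΣP(Q1 2013)Q(Q2 2013) = 345×8 + 25264×9 + 490×7 + 203×9 + 3817×9 = 2760 + 227376 + 3430 + 1827 + 34353 = 269746
ΣP(Q1 2013)Q(Q1 2013) = 345×7 + 25264×9 + 490×9 + 203×10 + 3817×9 = 2415 + 227376 + 4410 + 2030 + 34353 = 270584
L = 269746 / 270584 × 100 = 99.6903
Paasche component (current-period weights):
ΣP(Q2 2013)Q(Q2 2013) = 298×8 + 36505×9 + 541×7 + 214×9 + 5188×9 = 2384 + 328545 + 3787 + 1926 + 46692 = 383334
ΣP(Q2 2013)Q(Q1 2013) = 298×7 + 36505×9 + 541×9 + 214×10 + 5188×9 = 2086 + 328545 + 4869 + 2140 + 46692 = 384332
P = 383334 / 384332 × 100 = 99.7403
Fisher = √(L × P) = √(99.6903 × 99.7403) = 99.7153

99.72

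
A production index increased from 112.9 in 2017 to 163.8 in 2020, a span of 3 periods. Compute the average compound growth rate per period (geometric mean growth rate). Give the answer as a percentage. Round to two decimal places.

13.21%

Growth factor = (163.8/112.9)^(1/3) = (1.450841)^(1/3) = 1.132070
Growth rate = 1.132070 − 1 = 0.132070 = 13.2070%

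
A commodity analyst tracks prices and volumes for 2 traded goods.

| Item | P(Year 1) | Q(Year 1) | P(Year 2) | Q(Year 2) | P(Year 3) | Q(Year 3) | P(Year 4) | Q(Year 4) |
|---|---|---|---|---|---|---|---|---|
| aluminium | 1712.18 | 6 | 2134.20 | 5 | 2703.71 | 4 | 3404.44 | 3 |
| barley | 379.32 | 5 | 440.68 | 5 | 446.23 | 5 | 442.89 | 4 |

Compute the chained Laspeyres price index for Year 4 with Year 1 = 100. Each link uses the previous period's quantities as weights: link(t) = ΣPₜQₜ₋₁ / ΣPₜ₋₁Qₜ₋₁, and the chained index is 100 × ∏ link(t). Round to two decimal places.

Link Year 1→Year 2:
ΣP(Year 2)Q(Year 1) = 2134.20×6 + 440.68×5 = 12805.2 + 2203.4 = 15008.6
ΣP(Year 1)Q(Year 1) = 1712.18×6 + 379.32×5 = 10273.08 + 1896.6 = 12169.68
link = 15008.6/12169.68 = 1.233278
Link Year 2→Year 3:
ΣP(Year 3)Q(Year 2) = 2703.71×5 + 446.23×5 = 13518.55 + 2231.15 = 15749.7
ΣP(Year 2)Q(Year 2) = 2134.20×5 + 440.68×5 = 10671 + 2203.4 = 12874.4
link = 15749.7/12874.4 = 1.223335
Link Year 3→Year 4:
ΣP(Year 4)Q(Year 3) = 3404.44×4 + 442.89×5 = 13617.76 + 2214.45 = 15832.21
ΣP(Year 3)Q(Year 3) = 2703.71×4 + 446.23×5 = 10814.84 + 2231.15 = 13045.99
link = 15832.21/13045.99 = 1.213569
Chained index = 100 × 1.233278 × 1.223335 × 1.213569 = 183.0926

183.09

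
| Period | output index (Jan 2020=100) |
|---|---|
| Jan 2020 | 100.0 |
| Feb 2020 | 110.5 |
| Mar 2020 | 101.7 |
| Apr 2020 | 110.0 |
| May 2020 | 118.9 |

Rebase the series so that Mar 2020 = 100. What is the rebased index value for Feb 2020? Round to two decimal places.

108.65

Rebased(Feb 2020) = 110.5 / 101.7 × 100 = 108.6529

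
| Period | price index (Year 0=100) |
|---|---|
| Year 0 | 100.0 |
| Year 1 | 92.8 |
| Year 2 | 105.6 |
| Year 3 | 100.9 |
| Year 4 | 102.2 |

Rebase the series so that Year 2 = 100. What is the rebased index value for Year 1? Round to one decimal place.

Rebased(Year 1) = 92.8 / 105.6 × 100 = 87.8788

87.9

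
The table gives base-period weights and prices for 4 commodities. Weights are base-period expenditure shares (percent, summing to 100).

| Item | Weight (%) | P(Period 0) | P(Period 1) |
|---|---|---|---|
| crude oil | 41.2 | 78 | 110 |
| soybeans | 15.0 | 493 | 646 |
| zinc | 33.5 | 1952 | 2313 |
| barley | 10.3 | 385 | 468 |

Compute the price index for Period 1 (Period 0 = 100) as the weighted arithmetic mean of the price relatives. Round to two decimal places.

crude oil: 41.2 × (110/78) = 41.2 × 1.410256 = 58.1026
soybeans: 15.0 × (646/493) = 15.0 × 1.310345 = 19.6552
zinc: 33.5 × (2313/1952) = 33.5 × 1.184939 = 39.6954
barley: 10.3 × (468/385) = 10.3 × 1.215584 = 12.5205
Index = Σ wᵢ·(p₁ᵢ/p₀ᵢ) = 58.1026 + 19.6552 + 39.6954 + 12.5205 = 129.9737

129.97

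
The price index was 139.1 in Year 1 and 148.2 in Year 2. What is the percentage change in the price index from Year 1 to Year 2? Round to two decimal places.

Change = (148.2 − 139.1) / 139.1 × 100
       = 9.1 / 139.1 × 100 = 6.5421%

6.54%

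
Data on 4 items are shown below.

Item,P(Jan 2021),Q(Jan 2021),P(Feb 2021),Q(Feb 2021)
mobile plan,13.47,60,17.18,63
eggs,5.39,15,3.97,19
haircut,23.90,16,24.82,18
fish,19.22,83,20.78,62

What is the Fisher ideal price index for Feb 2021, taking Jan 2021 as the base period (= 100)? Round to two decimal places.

Laspeyres component (base-period weights):
ΣP(Feb 2021)Q(Jan 2021) = 17.18×60 + 3.97×15 + 24.82×16 + 20.78×83 = 1030.8 + 59.55 + 397.12 + 1724.74 = 3212.21
ΣP(Jan 2021)Q(Jan 2021) = 13.47×60 + 5.39×15 + 23.90×16 + 19.22×83 = 808.2 + 80.85 + 382.4 + 1595.26 = 2866.71
L = 3212.21 / 2866.71 × 100 = 112.0521
Paasche component (current-period weights):
ΣP(Feb 2021)Q(Feb 2021) = 17.18×63 + 3.97×19 + 24.82×18 + 20.78×62 = 1082.34 + 75.43 + 446.76 + 1288.36 = 2892.89
ΣP(Jan 2021)Q(Feb 2021) = 13.47×63 + 5.39×19 + 23.90×18 + 19.22×62 = 848.61 + 102.41 + 430.2 + 1191.64 = 2572.86
P = 2892.89 / 2572.86 × 100 = 112.4387
Fisher = √(L × P) = √(112.0521 × 112.4387) = 112.2452

112.25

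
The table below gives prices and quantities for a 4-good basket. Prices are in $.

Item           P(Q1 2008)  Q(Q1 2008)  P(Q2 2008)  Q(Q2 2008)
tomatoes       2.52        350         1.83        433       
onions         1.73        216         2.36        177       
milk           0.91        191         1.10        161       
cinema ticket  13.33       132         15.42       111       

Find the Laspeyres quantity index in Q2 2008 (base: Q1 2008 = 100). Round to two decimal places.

Laspeyres quantity index uses base-period prices as weights.
ΣP(Q1 2008)·Q(Q2 2008) = 2.52×433 + 1.73×177 + 0.91×161 + 13.33×111 = 1091.16 + 306.21 + 146.51 + 1479.63 = 3023.51
ΣP(Q1 2008)·Q(Q1 2008) = 2.52×350 + 1.73×216 + 0.91×191 + 13.33×132 = 882 + 373.68 + 173.81 + 1759.56 = 3189.05
Index = 3023.51 / 3189.05 × 100 = 94.8091

94.81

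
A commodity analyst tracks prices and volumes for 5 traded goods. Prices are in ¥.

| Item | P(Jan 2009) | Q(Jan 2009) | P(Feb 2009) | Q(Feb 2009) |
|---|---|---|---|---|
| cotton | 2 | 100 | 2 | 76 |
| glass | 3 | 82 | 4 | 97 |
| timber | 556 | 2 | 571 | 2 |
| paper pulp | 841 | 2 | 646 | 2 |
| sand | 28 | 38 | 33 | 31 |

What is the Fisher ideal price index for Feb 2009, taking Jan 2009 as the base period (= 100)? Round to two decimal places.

Laspeyres component (base-period weights):
ΣP(Feb 2009)Q(Jan 2009) = 2×100 + 4×82 + 571×2 + 646×2 + 33×38 = 200 + 328 + 1142 + 1292 + 1254 = 4216
ΣP(Jan 2009)Q(Jan 2009) = 2×100 + 3×82 + 556×2 + 841×2 + 28×38 = 200 + 246 + 1112 + 1682 + 1064 = 4304
L = 4216 / 4304 × 100 = 97.9554
Paasche component (current-period weights):
ΣP(Feb 2009)Q(Feb 2009) = 2×76 + 4×97 + 571×2 + 646×2 + 33×31 = 152 + 388 + 1142 + 1292 + 1023 = 3997
ΣP(Jan 2009)Q(Feb 2009) = 2×76 + 3×97 + 556×2 + 841×2 + 28×31 = 152 + 291 + 1112 + 1682 + 868 = 4105
P = 3997 / 4105 × 100 = 97.3691
Fisher = √(L × P) = √(97.9554 × 97.3691) = 97.6618

97.66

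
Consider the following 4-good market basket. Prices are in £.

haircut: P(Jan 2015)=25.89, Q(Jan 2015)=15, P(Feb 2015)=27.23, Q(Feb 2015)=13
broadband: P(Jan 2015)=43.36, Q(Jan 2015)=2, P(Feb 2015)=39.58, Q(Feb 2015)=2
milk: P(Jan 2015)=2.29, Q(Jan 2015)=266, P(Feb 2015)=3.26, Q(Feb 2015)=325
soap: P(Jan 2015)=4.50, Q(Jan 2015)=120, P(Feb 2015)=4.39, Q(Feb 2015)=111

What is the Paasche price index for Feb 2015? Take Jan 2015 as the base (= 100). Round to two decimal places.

118.77

Paasche price index uses current-period quantities as weights.
ΣP(Feb 2015)·Q(Feb 2015) = 27.23×13 + 39.58×2 + 3.26×325 + 4.39×111 = 353.99 + 79.16 + 1059.5 + 487.29 = 1979.94
ΣP(Jan 2015)·Q(Feb 2015) = 25.89×13 + 43.36×2 + 2.29×325 + 4.50×111 = 336.57 + 86.72 + 744.25 + 499.5 = 1667.04
Index = 1979.94 / 1667.04 × 100 = 118.7698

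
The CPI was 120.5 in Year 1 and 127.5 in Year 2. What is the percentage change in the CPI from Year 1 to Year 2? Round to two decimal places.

Change = (127.5 − 120.5) / 120.5 × 100
       = 7.0 / 120.5 × 100 = 5.8091%

5.81%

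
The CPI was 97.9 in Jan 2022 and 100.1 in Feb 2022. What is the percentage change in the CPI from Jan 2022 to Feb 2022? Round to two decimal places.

Change = (100.1 − 97.9) / 97.9 × 100
       = 2.2 / 97.9 × 100 = 2.2472%

2.25%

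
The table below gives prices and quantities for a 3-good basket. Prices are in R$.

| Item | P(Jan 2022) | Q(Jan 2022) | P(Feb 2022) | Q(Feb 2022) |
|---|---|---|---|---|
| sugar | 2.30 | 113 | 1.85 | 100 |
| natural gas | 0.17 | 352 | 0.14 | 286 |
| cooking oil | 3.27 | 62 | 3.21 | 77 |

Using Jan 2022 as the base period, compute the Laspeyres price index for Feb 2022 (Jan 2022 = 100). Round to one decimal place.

Laspeyres price index uses base-period quantities as weights.
ΣP(Feb 2022)·Q(Jan 2022) = 1.85×113 + 0.14×352 + 3.21×62 = 209.05 + 49.28 + 199.02 = 457.35
ΣP(Jan 2022)·Q(Jan 2022) = 2.30×113 + 0.17×352 + 3.27×62 = 259.9 + 59.84 + 202.74 = 522.48
Index = 457.35 / 522.48 × 100 = 87.5345

87.5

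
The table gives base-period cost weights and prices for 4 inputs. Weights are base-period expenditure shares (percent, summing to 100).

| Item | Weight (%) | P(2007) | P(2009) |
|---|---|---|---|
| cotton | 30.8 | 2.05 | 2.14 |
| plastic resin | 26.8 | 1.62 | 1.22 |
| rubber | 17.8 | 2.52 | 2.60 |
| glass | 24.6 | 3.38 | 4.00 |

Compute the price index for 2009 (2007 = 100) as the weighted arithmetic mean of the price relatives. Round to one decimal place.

cotton: 30.8 × (2.14/2.05) = 30.8 × 1.043902 = 32.1522
plastic resin: 26.8 × (1.22/1.62) = 26.8 × 0.753086 = 20.1827
rubber: 17.8 × (2.60/2.52) = 17.8 × 1.031746 = 18.3651
glass: 24.6 × (4.00/3.38) = 24.6 × 1.183432 = 29.1124
Index = Σ wᵢ·(p₁ᵢ/p₀ᵢ) = 32.1522 + 20.1827 + 18.3651 + 29.1124 = 99.8124

99.8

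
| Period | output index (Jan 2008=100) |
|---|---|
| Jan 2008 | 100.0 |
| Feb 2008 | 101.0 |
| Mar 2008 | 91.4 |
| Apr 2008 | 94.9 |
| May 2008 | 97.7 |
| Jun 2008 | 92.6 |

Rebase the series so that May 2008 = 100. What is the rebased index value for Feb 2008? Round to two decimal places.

Rebased(Feb 2008) = 101.0 / 97.7 × 100 = 103.3777

103.38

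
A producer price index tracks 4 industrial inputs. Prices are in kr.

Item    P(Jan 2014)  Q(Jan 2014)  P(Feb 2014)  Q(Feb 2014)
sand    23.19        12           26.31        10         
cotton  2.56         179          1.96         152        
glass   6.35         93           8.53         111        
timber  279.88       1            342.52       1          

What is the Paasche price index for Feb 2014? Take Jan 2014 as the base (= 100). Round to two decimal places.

115.23

Paasche price index uses current-period quantities as weights.
ΣP(Feb 2014)·Q(Feb 2014) = 26.31×10 + 1.96×152 + 8.53×111 + 342.52×1 = 263.1 + 297.92 + 946.83 + 342.52 = 1850.37
ΣP(Jan 2014)·Q(Feb 2014) = 23.19×10 + 2.56×152 + 6.35×111 + 279.88×1 = 231.9 + 389.12 + 704.85 + 279.88 = 1605.75
Index = 1850.37 / 1605.75 × 100 = 115.2340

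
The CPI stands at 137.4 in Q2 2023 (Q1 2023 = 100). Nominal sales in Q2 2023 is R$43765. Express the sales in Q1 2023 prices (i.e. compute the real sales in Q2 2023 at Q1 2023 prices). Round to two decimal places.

31852.26

Real = Nominal ÷ (Index/100) = 43765 ÷ (137.4/100)
     = 43765 ÷ 1.374 = 31852.2562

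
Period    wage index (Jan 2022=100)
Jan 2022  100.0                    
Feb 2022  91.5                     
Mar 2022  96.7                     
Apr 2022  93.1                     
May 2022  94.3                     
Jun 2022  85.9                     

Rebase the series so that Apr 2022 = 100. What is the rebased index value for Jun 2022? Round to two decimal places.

Rebased(Jun 2022) = 85.9 / 93.1 × 100 = 92.2664

92.27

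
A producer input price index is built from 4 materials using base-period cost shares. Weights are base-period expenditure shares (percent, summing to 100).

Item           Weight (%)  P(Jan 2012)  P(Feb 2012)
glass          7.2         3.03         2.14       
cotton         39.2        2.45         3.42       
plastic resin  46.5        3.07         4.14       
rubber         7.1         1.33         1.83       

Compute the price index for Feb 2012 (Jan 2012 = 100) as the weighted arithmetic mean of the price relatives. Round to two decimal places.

132.28

glass: 7.2 × (2.14/3.03) = 7.2 × 0.706271 = 5.0851
cotton: 39.2 × (3.42/2.45) = 39.2 × 1.395918 = 54.7200
plastic resin: 46.5 × (4.14/3.07) = 46.5 × 1.348534 = 62.7068
rubber: 7.1 × (1.83/1.33) = 7.1 × 1.375940 = 9.7692
Index = Σ wᵢ·(p₁ᵢ/p₀ᵢ) = 5.0851 + 54.7200 + 62.7068 + 9.7692 = 132.2812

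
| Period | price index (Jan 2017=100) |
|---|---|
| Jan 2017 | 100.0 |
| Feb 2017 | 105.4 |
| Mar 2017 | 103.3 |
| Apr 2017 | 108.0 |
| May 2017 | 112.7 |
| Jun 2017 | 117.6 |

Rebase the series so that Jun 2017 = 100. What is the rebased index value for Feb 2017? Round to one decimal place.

89.6

Rebased(Feb 2017) = 105.4 / 117.6 × 100 = 89.6259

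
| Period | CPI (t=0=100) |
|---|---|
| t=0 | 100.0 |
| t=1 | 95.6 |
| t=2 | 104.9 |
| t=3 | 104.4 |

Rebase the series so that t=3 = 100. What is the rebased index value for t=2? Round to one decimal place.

100.5

Rebased(t=2) = 104.9 / 104.4 × 100 = 100.4789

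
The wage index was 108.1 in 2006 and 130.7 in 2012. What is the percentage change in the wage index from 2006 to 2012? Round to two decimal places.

20.91%

Change = (130.7 − 108.1) / 108.1 × 100
       = 22.6 / 108.1 × 100 = 20.9066%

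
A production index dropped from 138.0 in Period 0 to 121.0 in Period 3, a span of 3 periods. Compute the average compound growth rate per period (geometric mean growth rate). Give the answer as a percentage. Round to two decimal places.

Growth factor = (121.0/138.0)^(1/3) = (0.876812)^(1/3) = 0.957125
Growth rate = 0.957125 − 1 = -0.042875 = -4.2875%

-4.29%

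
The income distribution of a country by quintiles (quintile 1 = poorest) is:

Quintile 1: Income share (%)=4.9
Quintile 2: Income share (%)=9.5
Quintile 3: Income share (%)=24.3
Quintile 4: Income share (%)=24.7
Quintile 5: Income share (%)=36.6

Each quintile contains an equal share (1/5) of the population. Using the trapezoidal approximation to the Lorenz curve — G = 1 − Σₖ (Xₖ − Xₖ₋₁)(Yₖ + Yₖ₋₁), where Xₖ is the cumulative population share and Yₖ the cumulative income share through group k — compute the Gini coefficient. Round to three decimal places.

Cumulative income shares Yₖ: 0.0490, 0.1440, 0.3870, 0.6340, 1.0000
Σ (Xₖ−Xₖ₋₁)(Yₖ+Yₖ₋₁) = (1/5)(0.0490+0.0000) + (1/5)(0.1440+0.0490) + (1/5)(0.3870+0.1440) + (1/5)(0.6340+0.3870) + (1/5)(1.0000+0.6340)
  = 0.0098 + 0.0386 + 0.1062 + 0.2042 + 0.3268 = 0.6856
G = 1 − 0.6856 = 0.3144

0.314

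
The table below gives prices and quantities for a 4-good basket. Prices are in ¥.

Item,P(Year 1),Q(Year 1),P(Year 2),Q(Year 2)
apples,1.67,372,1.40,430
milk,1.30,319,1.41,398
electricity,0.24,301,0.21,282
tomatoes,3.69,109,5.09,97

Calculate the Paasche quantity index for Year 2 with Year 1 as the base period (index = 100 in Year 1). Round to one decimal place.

108.0

Paasche quantity index uses current-period prices as weights.
ΣP(Year 2)·Q(Year 2) = 1.40×430 + 1.41×398 + 0.21×282 + 5.09×97 = 602 + 561.18 + 59.22 + 493.73 = 1716.13
ΣP(Year 2)·Q(Year 1) = 1.40×372 + 1.41×319 + 0.21×301 + 5.09×109 = 520.8 + 449.79 + 63.21 + 554.81 = 1588.61
Index = 1716.13 / 1588.61 × 100 = 108.0271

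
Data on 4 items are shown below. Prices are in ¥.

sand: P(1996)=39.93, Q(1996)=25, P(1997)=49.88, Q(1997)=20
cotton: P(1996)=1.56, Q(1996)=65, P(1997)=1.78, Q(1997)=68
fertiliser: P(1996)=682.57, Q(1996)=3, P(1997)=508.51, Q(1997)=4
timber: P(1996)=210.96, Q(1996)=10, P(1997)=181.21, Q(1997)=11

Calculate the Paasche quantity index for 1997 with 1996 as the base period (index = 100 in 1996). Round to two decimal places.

109.48

Paasche quantity index uses current-period prices as weights.
ΣP(1997)·Q(1997) = 49.88×20 + 1.78×68 + 508.51×4 + 181.21×11 = 997.6 + 121.04 + 2034.04 + 1993.31 = 5145.99
ΣP(1997)·Q(1996) = 49.88×25 + 1.78×65 + 508.51×3 + 181.21×10 = 1247 + 115.7 + 1525.53 + 1812.1 = 4700.33
Index = 5145.99 / 4700.33 × 100 = 109.4815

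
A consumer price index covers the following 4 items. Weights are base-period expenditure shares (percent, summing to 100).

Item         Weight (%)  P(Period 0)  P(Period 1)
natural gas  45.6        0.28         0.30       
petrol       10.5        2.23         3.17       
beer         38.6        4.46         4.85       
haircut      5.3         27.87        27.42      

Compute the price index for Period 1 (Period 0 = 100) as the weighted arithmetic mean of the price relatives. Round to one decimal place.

111.0

natural gas: 45.6 × (0.30/0.28) = 45.6 × 1.071429 = 48.8571
petrol: 10.5 × (3.17/2.23) = 10.5 × 1.421525 = 14.9260
beer: 38.6 × (4.85/4.46) = 38.6 × 1.087444 = 41.9753
haircut: 5.3 × (27.42/27.87) = 5.3 × 0.983854 = 5.2144
Index = Σ wᵢ·(p₁ᵢ/p₀ᵢ) = 48.8571 + 14.9260 + 41.9753 + 5.2144 = 110.9729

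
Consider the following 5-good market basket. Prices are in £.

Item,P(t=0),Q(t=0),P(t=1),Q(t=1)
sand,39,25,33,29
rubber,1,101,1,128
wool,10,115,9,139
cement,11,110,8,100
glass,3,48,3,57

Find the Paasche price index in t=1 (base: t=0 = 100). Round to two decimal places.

Paasche price index uses current-period quantities as weights.
ΣP(t=1)·Q(t=1) = 33×29 + 1×128 + 9×139 + 8×100 + 3×57 = 957 + 128 + 1251 + 800 + 171 = 3307
ΣP(t=0)·Q(t=1) = 39×29 + 1×128 + 10×139 + 11×100 + 3×57 = 1131 + 128 + 1390 + 1100 + 171 = 3920
Index = 3307 / 3920 × 100 = 84.3622

84.36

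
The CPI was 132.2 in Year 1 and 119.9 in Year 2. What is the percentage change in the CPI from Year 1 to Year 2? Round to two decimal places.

Change = (119.9 − 132.2) / 132.2 × 100
       = -12.3 / 132.2 × 100 = -9.3041%

-9.30%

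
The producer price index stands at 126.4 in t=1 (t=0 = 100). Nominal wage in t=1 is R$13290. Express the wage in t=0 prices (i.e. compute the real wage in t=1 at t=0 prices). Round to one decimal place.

Real = Nominal ÷ (Index/100) = 13290 ÷ (126.4/100)
     = 13290 ÷ 1.264 = 10514.2405

10514.2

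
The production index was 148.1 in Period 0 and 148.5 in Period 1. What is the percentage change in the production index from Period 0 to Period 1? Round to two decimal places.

Change = (148.5 − 148.1) / 148.1 × 100
       = 0.4 / 148.1 × 100 = 0.2701%

0.27%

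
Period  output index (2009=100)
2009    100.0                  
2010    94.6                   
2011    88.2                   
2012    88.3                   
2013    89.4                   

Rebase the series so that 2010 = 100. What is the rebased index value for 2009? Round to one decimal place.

105.7

Rebased(2009) = 100.0 / 94.6 × 100 = 105.7082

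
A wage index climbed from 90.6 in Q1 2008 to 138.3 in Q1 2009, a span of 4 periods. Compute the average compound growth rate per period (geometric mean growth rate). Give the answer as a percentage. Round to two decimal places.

11.15%

Growth factor = (138.3/90.6)^(1/4) = (1.526490)^(1/4) = 1.111536
Growth rate = 1.111536 − 1 = 0.111536 = 11.1536%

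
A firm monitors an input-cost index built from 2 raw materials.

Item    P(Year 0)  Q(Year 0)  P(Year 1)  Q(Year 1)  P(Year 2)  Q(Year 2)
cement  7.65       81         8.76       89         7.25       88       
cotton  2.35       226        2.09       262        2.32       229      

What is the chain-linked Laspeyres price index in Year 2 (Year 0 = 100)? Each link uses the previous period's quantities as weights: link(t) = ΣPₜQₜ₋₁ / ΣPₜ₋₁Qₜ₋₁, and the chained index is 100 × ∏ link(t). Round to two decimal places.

Link Year 0→Year 1:
ΣP(Year 1)Q(Year 0) = 8.76×81 + 2.09×226 = 709.56 + 472.34 = 1181.9
ΣP(Year 0)Q(Year 0) = 7.65×81 + 2.35×226 = 619.65 + 531.1 = 1150.75
link = 1181.9/1150.75 = 1.027069
Link Year 1→Year 2:
ΣP(Year 2)Q(Year 1) = 7.25×89 + 2.32×262 = 645.25 + 607.84 = 1253.09
ΣP(Year 1)Q(Year 1) = 8.76×89 + 2.09×262 = 779.64 + 547.58 = 1327.22
link = 1253.09/1327.22 = 0.944146
Chained index = 100 × 1.027069 × 0.944146 = 96.9704

96.97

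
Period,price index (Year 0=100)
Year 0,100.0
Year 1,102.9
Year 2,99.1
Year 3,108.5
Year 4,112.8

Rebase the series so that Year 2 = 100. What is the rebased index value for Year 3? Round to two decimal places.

Rebased(Year 3) = 108.5 / 99.1 × 100 = 109.4854

109.49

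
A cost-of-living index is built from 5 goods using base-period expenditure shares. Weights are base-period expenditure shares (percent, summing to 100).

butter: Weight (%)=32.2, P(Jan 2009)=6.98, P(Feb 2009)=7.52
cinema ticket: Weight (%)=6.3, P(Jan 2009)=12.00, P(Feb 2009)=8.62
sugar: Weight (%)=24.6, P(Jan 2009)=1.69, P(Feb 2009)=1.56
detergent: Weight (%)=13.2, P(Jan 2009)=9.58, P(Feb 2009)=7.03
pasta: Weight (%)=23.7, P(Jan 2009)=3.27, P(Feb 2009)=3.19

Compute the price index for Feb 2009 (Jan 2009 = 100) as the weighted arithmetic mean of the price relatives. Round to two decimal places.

94.73

butter: 32.2 × (7.52/6.98) = 32.2 × 1.077364 = 34.6911
cinema ticket: 6.3 × (8.62/12.00) = 6.3 × 0.718333 = 4.5255
sugar: 24.6 × (1.56/1.69) = 24.6 × 0.923077 = 22.7077
detergent: 13.2 × (7.03/9.58) = 13.2 × 0.733820 = 9.6864
pasta: 23.7 × (3.19/3.27) = 23.7 × 0.975535 = 23.1202
Index = Σ wᵢ·(p₁ᵢ/p₀ᵢ) = 34.6911 + 4.5255 + 22.7077 + 9.6864 + 23.1202 = 94.7309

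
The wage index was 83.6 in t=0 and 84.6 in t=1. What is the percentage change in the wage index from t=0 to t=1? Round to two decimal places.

Change = (84.6 − 83.6) / 83.6 × 100
       = 1.0 / 83.6 × 100 = 1.1962%

1.20%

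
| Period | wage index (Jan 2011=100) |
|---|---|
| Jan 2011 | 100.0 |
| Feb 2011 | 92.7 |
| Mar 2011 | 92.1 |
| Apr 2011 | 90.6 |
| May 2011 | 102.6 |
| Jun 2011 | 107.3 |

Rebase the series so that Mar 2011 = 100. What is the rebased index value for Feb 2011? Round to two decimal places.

Rebased(Feb 2011) = 92.7 / 92.1 × 100 = 100.6515

100.65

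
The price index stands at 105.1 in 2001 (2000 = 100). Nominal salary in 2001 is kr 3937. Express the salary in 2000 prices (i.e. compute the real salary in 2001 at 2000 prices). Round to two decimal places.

Real = Nominal ÷ (Index/100) = 3937 ÷ (105.1/100)
     = 3937 ÷ 1.051 = 3745.9562

3745.96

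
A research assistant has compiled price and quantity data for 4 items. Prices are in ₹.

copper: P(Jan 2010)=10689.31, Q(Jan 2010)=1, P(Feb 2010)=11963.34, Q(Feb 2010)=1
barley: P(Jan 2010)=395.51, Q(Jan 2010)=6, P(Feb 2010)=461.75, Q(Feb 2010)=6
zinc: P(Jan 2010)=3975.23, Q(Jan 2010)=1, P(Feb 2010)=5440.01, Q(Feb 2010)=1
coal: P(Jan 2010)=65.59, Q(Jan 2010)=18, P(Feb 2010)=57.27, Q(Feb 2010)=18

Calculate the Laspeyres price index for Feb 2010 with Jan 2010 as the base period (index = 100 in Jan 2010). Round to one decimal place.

Laspeyres price index uses base-period quantities as weights.
ΣP(Feb 2010)·Q(Jan 2010) = 11963.34×1 + 461.75×6 + 5440.01×1 + 57.27×18 = 11963.34 + 2770.5 + 5440.01 + 1030.86 = 21204.71
ΣP(Jan 2010)·Q(Jan 2010) = 10689.31×1 + 395.51×6 + 3975.23×1 + 65.59×18 = 10689.31 + 2373.06 + 3975.23 + 1180.62 = 18218.22
Index = 21204.71 / 18218.22 × 100 = 116.3929

116.4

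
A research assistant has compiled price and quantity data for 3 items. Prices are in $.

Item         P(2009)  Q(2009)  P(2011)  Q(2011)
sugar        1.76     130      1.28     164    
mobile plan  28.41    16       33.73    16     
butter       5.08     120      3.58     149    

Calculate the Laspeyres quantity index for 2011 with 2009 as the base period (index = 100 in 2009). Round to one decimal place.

116.0

Laspeyres quantity index uses base-period prices as weights.
ΣP(2009)·Q(2011) = 1.76×164 + 28.41×16 + 5.08×149 = 288.64 + 454.56 + 756.92 = 1500.12
ΣP(2009)·Q(2009) = 1.76×130 + 28.41×16 + 5.08×120 = 228.8 + 454.56 + 609.6 = 1292.96
Index = 1500.12 / 1292.96 × 100 = 116.0222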